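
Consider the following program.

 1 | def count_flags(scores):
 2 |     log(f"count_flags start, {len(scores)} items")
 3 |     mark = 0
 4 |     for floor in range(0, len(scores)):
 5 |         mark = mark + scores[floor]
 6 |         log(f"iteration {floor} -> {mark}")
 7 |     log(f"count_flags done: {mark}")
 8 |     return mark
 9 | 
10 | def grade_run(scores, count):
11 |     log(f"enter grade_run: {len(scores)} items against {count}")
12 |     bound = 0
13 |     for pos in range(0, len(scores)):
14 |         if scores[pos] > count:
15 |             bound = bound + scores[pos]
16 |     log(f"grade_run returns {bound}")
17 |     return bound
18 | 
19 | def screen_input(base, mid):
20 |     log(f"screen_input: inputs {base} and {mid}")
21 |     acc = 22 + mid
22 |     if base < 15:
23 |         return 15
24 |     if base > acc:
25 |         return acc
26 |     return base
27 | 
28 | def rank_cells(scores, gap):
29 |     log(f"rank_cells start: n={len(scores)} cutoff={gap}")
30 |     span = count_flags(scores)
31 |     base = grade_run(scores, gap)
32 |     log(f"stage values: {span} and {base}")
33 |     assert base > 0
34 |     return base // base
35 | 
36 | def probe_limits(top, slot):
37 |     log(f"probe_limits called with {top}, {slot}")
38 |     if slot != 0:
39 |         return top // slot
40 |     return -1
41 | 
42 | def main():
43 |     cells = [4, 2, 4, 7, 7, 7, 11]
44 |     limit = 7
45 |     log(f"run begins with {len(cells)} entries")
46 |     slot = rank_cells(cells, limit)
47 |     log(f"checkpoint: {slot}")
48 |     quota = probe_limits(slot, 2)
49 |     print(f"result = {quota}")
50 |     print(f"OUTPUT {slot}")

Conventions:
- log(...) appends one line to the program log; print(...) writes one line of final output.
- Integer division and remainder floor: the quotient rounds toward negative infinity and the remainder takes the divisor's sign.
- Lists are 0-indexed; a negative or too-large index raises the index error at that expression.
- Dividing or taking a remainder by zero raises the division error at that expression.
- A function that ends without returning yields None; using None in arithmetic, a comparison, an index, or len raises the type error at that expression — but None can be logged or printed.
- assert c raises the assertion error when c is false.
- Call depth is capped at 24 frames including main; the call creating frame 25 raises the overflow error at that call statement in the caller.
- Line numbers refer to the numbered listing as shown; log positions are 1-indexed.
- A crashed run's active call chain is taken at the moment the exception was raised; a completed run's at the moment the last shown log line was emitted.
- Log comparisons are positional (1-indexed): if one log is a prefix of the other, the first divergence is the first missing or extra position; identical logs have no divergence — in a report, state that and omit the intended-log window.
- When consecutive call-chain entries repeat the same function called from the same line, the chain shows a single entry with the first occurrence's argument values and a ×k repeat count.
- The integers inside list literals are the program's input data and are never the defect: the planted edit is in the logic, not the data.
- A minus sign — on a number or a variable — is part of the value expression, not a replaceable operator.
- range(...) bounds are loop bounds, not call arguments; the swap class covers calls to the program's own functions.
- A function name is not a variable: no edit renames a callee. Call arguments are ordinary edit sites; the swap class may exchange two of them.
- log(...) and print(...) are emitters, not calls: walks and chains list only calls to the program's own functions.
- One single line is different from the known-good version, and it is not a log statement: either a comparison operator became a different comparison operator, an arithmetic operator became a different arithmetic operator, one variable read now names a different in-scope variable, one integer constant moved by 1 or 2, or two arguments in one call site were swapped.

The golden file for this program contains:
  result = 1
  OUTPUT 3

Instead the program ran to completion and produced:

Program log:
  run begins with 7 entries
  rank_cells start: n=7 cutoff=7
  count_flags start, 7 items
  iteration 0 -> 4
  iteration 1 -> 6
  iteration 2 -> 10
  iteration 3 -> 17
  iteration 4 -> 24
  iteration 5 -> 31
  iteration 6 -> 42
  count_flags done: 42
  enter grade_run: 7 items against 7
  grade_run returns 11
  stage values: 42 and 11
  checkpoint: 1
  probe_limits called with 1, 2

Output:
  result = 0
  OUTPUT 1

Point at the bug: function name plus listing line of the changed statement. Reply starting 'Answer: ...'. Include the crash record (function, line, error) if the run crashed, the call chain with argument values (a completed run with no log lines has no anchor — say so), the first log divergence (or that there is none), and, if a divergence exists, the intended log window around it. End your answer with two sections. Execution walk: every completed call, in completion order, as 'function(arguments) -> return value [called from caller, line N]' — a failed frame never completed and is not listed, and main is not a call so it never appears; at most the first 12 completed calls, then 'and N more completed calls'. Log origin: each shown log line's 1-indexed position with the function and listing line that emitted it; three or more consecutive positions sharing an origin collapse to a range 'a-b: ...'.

Answer: the defect is in rank_cells at line 34.
Key fact: Log line 15 is where behavior first shows: 'checkpoint: 1' appears instead of 'checkpoint: 3'.
Call chain: main -> probe_limits(1, 2) (called at line 48).
First divergence: position 15 — shown 'checkpoint: 1', intended 'checkpoint: 3'.
Intended log window:
  13: grade_run returns 11
  14: stage values: 42 and 11
  15: checkpoint: 3
  16: probe_limits called with 3, 2
Execution walk:
  count_flags([4, 2, 4, 7, 7, 7, 11]) -> 42  [called from rank_cells, line 30]
  grade_run([4, 2, 4, 7, 7, 7, 11], 7) -> 11  [called from rank_cells, line 31]
  rank_cells([4, 2, 4, 7, 7, 7, 11], 7) -> 1  [called from main, line 46]
  probe_limits(1, 2) -> 0  [called from main, line 48]
Log origin:
  1: logged in main at line 45
  2: logged in rank_cells at line 29
  3: logged in count_flags at line 2
  4-10: logged in count_flags at line 6
  11: logged in count_flags at line 7
  12: logged in grade_run at line 11
  13: logged in grade_run at line 16
  14: logged in rank_cells at line 32
  15: logged in main at line 47
  16: logged in probe_limits at line 37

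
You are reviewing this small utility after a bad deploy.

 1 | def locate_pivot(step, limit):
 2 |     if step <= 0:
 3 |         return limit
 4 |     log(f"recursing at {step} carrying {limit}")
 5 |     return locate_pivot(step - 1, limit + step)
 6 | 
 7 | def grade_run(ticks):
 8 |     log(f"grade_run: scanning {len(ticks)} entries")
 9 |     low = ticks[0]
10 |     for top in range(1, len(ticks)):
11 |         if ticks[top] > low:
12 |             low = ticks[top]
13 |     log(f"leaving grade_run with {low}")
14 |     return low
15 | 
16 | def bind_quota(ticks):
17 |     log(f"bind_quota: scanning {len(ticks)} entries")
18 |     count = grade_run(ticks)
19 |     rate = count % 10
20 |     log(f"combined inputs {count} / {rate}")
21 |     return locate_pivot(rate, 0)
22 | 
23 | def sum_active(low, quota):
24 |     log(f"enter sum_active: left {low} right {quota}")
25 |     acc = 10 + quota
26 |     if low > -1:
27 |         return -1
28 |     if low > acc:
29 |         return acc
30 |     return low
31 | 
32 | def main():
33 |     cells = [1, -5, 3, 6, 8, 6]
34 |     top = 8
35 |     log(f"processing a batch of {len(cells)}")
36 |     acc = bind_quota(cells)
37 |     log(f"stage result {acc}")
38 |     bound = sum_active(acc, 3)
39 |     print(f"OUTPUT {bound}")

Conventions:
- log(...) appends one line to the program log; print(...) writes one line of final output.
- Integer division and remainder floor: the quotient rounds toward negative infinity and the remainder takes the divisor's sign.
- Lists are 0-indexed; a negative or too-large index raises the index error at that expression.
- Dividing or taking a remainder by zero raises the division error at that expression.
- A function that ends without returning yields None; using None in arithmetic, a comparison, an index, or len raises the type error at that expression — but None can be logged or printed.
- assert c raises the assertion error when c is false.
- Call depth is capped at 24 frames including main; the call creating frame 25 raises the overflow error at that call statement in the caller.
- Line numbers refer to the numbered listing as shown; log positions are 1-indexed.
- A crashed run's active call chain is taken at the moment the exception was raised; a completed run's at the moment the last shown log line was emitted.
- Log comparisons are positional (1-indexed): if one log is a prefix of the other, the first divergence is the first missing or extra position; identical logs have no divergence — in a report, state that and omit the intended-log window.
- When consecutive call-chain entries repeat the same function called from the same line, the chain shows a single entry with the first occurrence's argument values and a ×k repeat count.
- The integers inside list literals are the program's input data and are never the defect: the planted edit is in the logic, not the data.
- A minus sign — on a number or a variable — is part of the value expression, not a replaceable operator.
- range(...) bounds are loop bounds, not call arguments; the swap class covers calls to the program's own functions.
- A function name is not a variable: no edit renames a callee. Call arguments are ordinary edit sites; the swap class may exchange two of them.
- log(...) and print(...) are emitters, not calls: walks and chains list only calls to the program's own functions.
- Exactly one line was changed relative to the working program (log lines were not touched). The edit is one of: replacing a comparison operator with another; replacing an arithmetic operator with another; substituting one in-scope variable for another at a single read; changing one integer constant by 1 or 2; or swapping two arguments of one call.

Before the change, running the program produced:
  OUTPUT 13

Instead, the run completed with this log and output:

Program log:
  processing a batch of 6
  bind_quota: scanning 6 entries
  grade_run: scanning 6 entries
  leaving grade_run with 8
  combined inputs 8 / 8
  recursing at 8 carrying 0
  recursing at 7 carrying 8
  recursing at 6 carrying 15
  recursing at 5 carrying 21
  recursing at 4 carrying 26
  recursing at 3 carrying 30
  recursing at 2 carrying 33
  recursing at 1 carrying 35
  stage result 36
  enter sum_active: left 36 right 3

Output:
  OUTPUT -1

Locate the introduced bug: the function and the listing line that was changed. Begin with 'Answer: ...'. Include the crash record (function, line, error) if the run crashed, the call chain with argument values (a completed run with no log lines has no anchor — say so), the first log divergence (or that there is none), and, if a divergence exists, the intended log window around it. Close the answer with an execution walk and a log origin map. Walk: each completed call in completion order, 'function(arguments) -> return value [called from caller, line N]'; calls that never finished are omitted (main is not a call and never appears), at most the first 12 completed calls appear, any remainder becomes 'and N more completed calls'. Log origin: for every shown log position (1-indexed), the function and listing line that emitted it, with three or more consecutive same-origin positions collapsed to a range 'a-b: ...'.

Answer: the defect is in sum_active at line 26.
Key fact: Every logged value matches the working version; the printed result is what differs.
Call chain: main -> sum_active(36, 3) (called at line 38).
First divergence: there is none — every log position agrees.
Execution walk:
  grade_run([1, -5, 3, 6, 8, 6]) -> 8  [called from bind_quota, line 18]
  locate_pivot(0, 36) -> 36  [called from locate_pivot, line 5]
  locate_pivot(1, 35) -> 36  [called from locate_pivot, line 5]
  locate_pivot(2, 33) -> 36  [called from locate_pivot, line 5]
  locate_pivot(3, 30) -> 36  [called from locate_pivot, line 5]
  locate_pivot(4, 26) -> 36  [called from locate_pivot, line 5]
  locate_pivot(5, 21) -> 36  [called from locate_pivot, line 5]
  locate_pivot(6, 15) -> 36  [called from locate_pivot, line 5]
  locate_pivot(7, 8) -> 36  [called from locate_pivot, line 5]
  locate_pivot(8, 0) -> 36  [called from bind_quota, line 21]
  bind_quota([1, -5, 3, 6, 8, 6]) -> 36  [called from main, line 36]
  sum_active(36, 3) -> -1  [called from main, line 38]
Log origin:
  1: from main, line 35
  2: from bind_quota, line 17
  3: from grade_run, line 8
  4: from grade_run, line 13
  5: from bind_quota, line 20
  6-13: from locate_pivot, line 4
  14: from main, line 37
  15: from sum_active, line 24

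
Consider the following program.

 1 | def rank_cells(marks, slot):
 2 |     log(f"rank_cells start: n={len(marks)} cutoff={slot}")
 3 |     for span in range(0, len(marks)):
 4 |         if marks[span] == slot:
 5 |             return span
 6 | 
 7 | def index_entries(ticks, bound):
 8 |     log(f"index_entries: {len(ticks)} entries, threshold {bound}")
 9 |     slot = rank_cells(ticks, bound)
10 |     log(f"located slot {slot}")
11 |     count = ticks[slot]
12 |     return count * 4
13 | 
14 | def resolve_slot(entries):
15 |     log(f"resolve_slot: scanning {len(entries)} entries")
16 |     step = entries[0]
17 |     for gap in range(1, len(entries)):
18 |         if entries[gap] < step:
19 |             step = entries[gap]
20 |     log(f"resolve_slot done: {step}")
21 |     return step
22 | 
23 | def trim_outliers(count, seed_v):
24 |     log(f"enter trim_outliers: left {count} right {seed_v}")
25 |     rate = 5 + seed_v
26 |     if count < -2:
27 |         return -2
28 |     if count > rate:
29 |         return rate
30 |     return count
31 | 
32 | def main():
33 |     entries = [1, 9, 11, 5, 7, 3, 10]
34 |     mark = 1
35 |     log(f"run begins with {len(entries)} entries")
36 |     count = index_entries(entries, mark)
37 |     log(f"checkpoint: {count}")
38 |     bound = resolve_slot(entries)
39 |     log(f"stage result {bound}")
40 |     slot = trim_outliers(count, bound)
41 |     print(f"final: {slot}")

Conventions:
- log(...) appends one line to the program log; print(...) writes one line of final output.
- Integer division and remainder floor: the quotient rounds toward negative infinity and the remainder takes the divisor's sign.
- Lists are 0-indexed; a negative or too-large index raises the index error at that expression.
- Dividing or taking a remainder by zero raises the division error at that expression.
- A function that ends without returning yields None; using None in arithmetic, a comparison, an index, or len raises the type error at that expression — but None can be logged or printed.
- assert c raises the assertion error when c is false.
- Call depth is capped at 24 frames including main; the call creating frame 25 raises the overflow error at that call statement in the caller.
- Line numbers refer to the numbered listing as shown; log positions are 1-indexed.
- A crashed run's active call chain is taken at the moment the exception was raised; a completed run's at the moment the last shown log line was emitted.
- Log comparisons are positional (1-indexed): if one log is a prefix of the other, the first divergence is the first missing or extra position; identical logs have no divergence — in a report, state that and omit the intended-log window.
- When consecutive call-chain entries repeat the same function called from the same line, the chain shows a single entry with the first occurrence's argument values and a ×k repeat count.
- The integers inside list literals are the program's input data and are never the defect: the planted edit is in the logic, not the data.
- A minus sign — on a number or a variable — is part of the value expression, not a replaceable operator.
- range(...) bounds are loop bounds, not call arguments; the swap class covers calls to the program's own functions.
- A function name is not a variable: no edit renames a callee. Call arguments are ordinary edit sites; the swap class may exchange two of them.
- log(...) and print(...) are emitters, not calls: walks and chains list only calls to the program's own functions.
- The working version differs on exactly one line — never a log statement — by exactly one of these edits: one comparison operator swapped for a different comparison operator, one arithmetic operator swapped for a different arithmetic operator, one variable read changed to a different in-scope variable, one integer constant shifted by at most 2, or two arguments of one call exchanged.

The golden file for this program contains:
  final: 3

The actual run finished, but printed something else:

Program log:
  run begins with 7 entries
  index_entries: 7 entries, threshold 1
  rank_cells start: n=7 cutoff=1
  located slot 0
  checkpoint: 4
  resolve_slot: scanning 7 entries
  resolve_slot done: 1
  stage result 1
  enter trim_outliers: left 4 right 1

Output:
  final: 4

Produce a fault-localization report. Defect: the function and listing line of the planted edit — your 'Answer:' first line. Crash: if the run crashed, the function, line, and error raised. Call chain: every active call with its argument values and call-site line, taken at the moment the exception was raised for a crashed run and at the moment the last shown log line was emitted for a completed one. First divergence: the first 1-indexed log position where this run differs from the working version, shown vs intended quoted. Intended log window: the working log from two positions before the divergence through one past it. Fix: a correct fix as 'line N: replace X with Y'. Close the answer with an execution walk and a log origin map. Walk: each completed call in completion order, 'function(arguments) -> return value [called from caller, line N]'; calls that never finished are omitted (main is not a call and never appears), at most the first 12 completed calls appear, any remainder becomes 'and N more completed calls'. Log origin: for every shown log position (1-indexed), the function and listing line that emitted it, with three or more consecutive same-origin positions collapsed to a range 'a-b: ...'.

Answer: the defect is in index_entries at line 12.
Core observation: Log line 5 is where behavior first shows: 'checkpoint: 4' appears instead of 'checkpoint: 3'.
Call chain: main -> trim_outliers(4, 1) (called at line 40).
First divergence: position 5 — shown 'checkpoint: 4', intended 'checkpoint: 3'.
Intended log window:
  3: rank_cells start: n=7 cutoff=1
  4: located slot 0
  5: checkpoint: 3
  6: resolve_slot: scanning 7 entries
Execution walk:
  rank_cells([1, 9, 11, 5, 7, 3, 10], 1) -> 0  [called from index_entries, line 9]
  index_entries([1, 9, 11, 5, 7, 3, 10], 1) -> 4  [called from main, line 36]
  resolve_slot([1, 9, 11, 5, 7, 3, 10]) -> 1  [called from main, line 38]
  trim_outliers(4, 1) -> 4  [called from main, line 40]
Log origins:
  1 — main, line 35
  2 — index_entries, line 8
  3 — rank_cells, line 2
  4 — index_entries, line 10
  5 — main, line 37
  6 — resolve_slot, line 15
  7 — resolve_slot, line 20
  8 — main, line 39
  9 — trim_outliers, line 24
A correct fix: line 12: replace `4` with `3`.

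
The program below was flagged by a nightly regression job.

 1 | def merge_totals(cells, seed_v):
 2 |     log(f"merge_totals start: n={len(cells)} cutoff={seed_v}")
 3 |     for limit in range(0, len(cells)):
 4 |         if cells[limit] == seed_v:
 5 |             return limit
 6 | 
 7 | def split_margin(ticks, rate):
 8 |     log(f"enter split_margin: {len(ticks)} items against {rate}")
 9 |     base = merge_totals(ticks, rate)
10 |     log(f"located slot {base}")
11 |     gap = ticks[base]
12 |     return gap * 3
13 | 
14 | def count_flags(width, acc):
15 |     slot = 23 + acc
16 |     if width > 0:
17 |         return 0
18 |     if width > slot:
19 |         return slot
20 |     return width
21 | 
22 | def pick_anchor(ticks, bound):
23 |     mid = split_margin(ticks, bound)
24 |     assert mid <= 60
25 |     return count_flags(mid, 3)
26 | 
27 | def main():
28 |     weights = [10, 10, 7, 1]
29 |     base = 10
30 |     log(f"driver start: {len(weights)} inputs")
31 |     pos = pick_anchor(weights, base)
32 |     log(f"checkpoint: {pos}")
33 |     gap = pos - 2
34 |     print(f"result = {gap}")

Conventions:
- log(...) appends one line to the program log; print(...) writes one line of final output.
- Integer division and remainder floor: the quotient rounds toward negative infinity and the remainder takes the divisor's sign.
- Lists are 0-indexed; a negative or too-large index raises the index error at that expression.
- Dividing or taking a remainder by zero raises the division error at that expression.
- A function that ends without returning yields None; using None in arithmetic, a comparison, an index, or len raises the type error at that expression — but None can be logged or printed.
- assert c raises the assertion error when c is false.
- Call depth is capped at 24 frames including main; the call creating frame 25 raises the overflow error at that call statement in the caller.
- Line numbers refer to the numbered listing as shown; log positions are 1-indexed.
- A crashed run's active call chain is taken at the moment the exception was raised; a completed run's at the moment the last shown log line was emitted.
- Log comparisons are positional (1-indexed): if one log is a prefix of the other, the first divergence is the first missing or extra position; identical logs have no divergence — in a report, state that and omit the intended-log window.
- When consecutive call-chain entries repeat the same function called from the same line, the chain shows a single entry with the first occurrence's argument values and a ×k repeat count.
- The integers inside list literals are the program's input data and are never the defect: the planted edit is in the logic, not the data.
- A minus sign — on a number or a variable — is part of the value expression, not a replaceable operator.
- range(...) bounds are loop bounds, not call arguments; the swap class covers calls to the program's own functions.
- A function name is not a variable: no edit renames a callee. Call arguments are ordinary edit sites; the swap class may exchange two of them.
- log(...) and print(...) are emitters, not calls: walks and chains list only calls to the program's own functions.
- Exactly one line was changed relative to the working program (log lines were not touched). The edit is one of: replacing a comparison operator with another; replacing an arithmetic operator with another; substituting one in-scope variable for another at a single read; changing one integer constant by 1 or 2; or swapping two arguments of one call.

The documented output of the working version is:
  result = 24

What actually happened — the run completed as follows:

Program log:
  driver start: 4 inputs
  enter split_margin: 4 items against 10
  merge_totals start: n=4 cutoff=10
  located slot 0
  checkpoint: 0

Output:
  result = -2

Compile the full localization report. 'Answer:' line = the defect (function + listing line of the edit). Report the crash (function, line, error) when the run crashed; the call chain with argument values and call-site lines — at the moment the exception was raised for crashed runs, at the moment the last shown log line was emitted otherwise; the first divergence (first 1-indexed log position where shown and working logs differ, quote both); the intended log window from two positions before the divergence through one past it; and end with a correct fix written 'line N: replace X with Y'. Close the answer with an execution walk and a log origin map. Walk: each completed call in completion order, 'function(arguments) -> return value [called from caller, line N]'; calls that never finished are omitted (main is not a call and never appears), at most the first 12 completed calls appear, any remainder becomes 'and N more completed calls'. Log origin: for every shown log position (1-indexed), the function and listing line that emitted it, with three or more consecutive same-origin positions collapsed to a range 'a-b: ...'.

Answer: the defect is in count_flags at line 16.
Key observation: Position 5 is the first bad log line: 'checkpoint: 0' should read 'checkpoint: 26'.
Call chain: main.
First divergence: position 5 — the shown line 'checkpoint: 0' should read 'checkpoint: 26'.
Intended log window:
  3: merge_totals start: n=4 cutoff=10
  4: located slot 0
  5: checkpoint: 26
Execution walk:
  merge_totals([10, 10, 7, 1], 10) -> 0  [called from split_margin, line 9]
  split_margin([10, 10, 7, 1], 10) -> 30  [called from pick_anchor, line 23]
  count_flags(30, 3) -> 0  [called from pick_anchor, line 25]
  pick_anchor([10, 10, 7, 1], 10) -> 0  [called from main, line 31]
Log origins:
  1: from main, line 30
  2: from split_margin, line 8
  3: from merge_totals, line 2
  4: from split_margin, line 10
  5: from main, line 32
A correct fix: line 16: replace `>` with `<`.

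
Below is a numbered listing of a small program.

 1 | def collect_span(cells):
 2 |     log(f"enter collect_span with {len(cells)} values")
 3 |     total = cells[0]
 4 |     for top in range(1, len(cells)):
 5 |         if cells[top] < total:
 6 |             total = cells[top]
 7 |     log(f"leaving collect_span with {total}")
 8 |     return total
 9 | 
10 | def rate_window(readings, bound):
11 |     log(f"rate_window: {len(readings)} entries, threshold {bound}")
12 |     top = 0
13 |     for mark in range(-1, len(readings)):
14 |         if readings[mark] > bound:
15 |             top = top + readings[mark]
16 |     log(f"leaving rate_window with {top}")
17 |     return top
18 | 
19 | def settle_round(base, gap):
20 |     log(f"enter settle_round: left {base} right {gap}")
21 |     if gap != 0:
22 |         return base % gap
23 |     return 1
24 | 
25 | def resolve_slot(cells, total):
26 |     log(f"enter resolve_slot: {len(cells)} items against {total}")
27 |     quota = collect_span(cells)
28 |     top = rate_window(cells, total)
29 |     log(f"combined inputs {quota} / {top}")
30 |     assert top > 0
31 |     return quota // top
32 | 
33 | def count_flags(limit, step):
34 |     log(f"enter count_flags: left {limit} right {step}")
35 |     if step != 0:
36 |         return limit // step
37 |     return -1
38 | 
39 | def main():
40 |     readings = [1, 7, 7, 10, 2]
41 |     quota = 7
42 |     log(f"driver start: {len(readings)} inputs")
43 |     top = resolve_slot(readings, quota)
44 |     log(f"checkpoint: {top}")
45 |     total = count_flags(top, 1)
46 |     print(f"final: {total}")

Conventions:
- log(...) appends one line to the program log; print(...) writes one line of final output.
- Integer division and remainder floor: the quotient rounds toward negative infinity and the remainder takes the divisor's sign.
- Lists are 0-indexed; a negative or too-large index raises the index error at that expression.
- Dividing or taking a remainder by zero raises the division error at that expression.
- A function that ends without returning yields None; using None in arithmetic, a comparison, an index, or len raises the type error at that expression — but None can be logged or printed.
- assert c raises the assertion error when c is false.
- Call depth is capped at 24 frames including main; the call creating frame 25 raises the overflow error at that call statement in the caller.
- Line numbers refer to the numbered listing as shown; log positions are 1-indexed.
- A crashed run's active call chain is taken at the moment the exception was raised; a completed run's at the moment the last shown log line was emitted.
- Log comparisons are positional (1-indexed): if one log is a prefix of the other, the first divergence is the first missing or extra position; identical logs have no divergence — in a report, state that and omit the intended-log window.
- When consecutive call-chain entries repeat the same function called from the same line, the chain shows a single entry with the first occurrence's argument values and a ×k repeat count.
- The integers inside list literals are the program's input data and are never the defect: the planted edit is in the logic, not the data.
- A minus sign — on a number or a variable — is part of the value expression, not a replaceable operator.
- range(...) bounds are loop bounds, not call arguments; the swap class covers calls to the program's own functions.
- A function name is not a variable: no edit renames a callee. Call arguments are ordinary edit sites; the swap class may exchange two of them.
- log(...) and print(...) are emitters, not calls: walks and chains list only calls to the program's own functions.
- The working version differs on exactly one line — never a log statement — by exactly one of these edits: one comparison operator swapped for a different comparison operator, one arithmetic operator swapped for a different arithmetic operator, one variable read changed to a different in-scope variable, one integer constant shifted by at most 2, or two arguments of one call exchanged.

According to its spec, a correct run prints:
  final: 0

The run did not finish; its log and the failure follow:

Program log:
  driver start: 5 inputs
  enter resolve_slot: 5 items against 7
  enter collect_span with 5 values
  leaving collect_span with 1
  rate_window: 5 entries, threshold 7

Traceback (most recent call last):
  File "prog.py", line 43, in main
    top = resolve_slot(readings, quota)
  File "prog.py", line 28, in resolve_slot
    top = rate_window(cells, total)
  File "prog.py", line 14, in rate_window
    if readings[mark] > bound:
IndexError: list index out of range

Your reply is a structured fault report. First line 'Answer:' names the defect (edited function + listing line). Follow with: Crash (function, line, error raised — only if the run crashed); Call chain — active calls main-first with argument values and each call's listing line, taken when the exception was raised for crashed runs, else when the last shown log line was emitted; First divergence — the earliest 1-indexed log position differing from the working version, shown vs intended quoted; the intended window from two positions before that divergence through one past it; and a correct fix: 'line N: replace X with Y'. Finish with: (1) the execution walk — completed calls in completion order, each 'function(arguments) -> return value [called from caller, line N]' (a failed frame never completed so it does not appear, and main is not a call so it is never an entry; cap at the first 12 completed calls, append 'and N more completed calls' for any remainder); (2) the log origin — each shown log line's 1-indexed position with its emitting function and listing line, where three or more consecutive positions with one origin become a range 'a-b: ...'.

Answer: the defect is in rate_window at line 13.
Key observation: After 5 matching log lines the faulty run goes silent, while the working version continues with 'leaving rate_window with 10'.
Crash: rate_window, line 14, IndexError.
Call chain: main -> resolve_slot([1, 7, 7, 10, 2], 7) (called at line 43) -> rate_window([1, 7, 7, 10, 2], 7) (called at line 28).
First divergence: position 6; the shown log stops at 5 lines while the working version next logs 'leaving rate_window with 10'.
Intended log window:
  4: leaving collect_span with 1
  5: rate_window: 5 entries, threshold 7
  6: leaving rate_window with 10
  7: combined inputs 1 / 10
Execution walk:
  collect_span([1, 7, 7, 10, 2]) -> 1  [called from resolve_slot, line 27]
Log line origins:
  1: emitted by main (line 42)
  2: emitted by resolve_slot (line 26)
  3: emitted by collect_span (line 2)
  4: emitted by collect_span (line 7)
  5: emitted by rate_window (line 11)
A correct fix: line 13: replace `-1` with `0`.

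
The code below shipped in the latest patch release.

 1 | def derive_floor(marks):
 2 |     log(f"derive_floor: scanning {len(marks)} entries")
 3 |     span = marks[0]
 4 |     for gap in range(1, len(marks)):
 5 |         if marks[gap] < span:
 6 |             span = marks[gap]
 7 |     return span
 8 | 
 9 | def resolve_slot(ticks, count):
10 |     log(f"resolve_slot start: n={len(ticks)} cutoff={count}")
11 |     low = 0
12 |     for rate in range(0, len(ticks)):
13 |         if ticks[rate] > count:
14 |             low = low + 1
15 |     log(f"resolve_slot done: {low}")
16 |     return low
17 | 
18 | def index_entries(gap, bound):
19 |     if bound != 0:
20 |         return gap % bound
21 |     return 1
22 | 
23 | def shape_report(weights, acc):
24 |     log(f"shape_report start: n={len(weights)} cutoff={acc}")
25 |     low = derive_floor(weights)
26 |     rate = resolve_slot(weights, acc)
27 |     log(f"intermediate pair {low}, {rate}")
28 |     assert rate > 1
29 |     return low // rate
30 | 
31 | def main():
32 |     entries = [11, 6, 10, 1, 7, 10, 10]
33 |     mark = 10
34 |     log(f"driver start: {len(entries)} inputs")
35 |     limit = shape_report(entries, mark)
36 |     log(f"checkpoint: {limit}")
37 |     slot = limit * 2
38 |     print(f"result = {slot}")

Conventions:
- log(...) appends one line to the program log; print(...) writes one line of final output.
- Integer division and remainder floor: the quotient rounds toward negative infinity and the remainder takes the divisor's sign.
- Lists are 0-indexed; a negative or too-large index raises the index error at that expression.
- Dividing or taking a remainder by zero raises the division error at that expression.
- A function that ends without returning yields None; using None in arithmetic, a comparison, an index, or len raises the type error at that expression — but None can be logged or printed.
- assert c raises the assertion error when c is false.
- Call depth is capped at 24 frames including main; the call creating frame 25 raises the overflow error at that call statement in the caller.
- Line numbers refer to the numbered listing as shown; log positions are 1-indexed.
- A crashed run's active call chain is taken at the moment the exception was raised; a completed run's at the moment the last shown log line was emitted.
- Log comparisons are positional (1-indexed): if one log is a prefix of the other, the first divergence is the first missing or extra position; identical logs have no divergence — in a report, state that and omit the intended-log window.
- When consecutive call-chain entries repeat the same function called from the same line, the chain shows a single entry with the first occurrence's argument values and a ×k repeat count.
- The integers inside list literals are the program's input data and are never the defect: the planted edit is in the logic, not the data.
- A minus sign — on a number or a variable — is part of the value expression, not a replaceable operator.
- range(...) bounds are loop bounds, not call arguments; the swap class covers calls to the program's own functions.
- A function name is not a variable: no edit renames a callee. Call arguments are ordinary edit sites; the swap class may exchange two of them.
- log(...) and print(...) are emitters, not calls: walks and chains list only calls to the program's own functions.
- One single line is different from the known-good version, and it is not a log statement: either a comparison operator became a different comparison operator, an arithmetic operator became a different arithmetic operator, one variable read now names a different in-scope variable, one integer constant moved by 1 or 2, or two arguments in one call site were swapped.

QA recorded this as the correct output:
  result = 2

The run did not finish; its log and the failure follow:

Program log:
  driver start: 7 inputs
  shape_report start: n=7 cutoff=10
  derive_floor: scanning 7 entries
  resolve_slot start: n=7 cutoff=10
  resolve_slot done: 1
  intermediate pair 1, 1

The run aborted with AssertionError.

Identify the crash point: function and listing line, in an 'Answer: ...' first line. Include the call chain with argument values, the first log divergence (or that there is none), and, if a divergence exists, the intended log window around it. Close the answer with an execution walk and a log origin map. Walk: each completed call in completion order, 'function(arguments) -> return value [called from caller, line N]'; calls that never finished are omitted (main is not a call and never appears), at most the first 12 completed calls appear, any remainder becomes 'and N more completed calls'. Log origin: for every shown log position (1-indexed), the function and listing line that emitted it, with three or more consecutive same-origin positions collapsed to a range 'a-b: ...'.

Answer: the error was raised in shape_report, line 28.
Core observation: The shown log is a 6-line prefix of the intended one, whose next entry is 'checkpoint: 1'.
Call chain: main -> shape_report([11, 6, 10, 1, 7, 10, 10], 10) (called at line 35).
First divergence: position 7 — after 6 matching lines the faulty run goes silent; intended next line 'checkpoint: 1'.
Intended log window:
  5: resolve_slot done: 1
  6: intermediate pair 1, 1
  7: checkpoint: 1
Execution walk:
  derive_floor([11, 6, 10, 1, 7, 10, 10]) -> 1  [called from shape_report, line 25]
  resolve_slot([11, 6, 10, 1, 7, 10, 10], 10) -> 1  [called from shape_report, line 26]
Log origins:
  1: logged in main at line 34
  2: logged in shape_report at line 24
  3: logged in derive_floor at line 2
  4: logged in resolve_slot at line 10
  5: logged in resolve_slot at line 15
  6: logged in shape_report at line 27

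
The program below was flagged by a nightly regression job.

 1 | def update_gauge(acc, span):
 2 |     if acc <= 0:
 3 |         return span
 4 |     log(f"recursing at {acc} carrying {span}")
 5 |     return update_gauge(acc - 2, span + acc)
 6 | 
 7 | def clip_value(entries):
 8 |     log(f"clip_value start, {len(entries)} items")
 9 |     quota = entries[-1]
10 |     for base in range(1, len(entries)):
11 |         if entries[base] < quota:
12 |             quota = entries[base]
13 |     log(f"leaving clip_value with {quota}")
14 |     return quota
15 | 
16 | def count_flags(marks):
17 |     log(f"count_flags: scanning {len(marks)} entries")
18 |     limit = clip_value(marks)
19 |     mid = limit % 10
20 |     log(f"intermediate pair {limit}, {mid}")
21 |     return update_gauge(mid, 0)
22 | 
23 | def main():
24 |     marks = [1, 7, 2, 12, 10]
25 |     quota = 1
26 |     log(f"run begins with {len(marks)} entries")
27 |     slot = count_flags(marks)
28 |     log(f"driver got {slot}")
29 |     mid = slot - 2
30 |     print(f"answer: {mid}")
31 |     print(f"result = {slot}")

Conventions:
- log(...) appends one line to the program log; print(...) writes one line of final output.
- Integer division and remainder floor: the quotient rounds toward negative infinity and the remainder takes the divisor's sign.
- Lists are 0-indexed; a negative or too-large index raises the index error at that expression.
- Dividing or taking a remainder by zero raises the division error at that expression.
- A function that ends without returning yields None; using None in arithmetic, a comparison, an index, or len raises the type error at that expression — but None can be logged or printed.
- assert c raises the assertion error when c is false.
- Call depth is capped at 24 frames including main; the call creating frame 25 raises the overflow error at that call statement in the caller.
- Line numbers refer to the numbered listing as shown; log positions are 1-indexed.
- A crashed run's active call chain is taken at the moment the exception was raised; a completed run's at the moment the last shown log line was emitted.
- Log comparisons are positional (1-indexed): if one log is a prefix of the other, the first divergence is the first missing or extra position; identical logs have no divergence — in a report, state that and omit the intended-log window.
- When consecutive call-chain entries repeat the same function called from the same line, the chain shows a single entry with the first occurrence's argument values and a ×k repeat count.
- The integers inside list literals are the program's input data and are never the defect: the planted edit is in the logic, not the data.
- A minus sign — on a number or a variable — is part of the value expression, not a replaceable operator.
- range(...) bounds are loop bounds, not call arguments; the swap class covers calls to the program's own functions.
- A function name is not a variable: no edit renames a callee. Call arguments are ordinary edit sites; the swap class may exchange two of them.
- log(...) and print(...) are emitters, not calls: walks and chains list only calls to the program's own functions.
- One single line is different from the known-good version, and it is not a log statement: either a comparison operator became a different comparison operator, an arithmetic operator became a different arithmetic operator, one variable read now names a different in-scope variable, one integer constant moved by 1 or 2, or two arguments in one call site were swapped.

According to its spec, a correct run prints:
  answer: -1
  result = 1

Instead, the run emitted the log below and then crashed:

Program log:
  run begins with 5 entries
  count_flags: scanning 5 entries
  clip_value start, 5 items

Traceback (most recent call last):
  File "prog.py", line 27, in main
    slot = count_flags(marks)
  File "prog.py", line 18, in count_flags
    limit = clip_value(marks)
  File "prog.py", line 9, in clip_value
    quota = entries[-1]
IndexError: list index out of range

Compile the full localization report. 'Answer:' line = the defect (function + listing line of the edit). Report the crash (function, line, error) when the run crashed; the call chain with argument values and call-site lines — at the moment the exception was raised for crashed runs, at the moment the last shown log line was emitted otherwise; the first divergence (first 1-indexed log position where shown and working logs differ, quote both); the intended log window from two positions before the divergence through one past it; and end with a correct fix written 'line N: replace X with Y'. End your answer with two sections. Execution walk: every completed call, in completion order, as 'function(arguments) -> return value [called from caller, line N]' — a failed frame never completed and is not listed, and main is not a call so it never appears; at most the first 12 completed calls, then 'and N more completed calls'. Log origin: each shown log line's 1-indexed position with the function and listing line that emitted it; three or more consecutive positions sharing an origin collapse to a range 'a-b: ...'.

Answer: the defect is in clip_value at line 9.
Key fact: Only 3 log lines were emitted before the run died; the intended continuation was 'leaving clip_value with 1'.
Crash: clip_value, line 9, IndexError.
Call chain: main -> count_flags([1, 7, 2, 12, 10]) (called at line 27) -> clip_value([1, 7, 2, 12, 10]) (called at line 18).
First divergence: position 4; the shown log stops at 3 lines while the working version next logs 'leaving clip_value with 1'.
Intended log window:
  2: count_flags: scanning 5 entries
  3: clip_value start, 5 items
  4: leaving clip_value with 1
  5: intermediate pair 1, 1
Execution walk:
  (no call completed)
Origin of each log line:
  1: logged in main at line 26
  2: logged in count_flags at line 17
  3: logged in clip_value at line 8
A correct fix: line 9: replace `-1` with `0`.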